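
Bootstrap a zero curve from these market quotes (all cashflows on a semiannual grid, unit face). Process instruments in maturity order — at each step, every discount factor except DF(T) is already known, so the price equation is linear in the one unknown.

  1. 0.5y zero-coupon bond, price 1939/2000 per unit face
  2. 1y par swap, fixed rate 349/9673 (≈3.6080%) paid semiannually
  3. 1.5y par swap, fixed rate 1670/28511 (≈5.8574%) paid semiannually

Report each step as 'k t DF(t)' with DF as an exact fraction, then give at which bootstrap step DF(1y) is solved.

1 1/2 1939/2000
2 1 9651/10000
3 3/2 1833/2000
DF(1y) is solved at step 2

step 1 [0.5y] zero: DF = P = 1939/2000 ≈ 0.969500
step 2 [1y] swap r/2=349/19346: DF=(1 − 349/19346·(0.969500))/(1+349/19346) = 9651/10000 ≈ 0.965100
step 3 [1.5y] swap r/2=835/28511: DF=(1 − 835/28511·(0.969500+0.965100))/(1+835/28511) = 1833/2000 ≈ 0.916500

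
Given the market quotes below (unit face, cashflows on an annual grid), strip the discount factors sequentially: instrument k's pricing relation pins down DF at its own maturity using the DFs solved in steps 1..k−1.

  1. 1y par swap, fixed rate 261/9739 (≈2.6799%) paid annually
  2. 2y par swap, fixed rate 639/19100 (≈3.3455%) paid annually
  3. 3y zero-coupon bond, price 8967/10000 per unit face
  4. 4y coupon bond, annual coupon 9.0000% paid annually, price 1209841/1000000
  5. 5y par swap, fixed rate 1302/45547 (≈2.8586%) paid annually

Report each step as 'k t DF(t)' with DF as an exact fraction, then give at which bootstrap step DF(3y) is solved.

1 1 9739/10000
2 2 9361/10000
3 3 8967/10000
4 4 4391/5000
5 5 4349/5000
DF(3y) is solved at step 3

step 1 [1y] swap r/1=261/9739: DF=(1 − 261/9739·(0))/(1+261/9739) = 9739/10000 ≈ 0.973900
step 2 [2y] swap r/1=639/19100: DF=(1 − 639/19100·(0.973900))/(1+639/19100) = 9361/10000 ≈ 0.936100
step 3 [3y] zero: DF = P = 8967/10000 ≈ 0.896700
step 4 [4y] bond c/1=9/100: DF=(1209841/1000000 − 9/100·(0.973900+0.936100+0.896700))/(1+9/100) = 4391/5000 ≈ 0.878200
step 5 [5y] swap r/1=1302/45547: DF=(1 − 1302/45547·(0.973900+0.936100+0.896700+0.878200))/(1+1302/45547) = 4349/5000 ≈ 0.869800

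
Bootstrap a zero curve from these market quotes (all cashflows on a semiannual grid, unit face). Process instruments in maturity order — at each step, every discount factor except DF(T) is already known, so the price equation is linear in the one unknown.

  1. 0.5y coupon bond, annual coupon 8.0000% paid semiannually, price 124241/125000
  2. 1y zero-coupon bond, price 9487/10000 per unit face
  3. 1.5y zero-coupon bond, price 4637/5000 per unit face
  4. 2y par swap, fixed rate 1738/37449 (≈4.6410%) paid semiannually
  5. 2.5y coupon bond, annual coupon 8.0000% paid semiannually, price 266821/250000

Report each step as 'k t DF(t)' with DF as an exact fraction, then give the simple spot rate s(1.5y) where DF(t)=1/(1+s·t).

1 1/2 9557/10000
2 1 9487/10000
3 3/2 4637/5000
4 2 9131/10000
5 5/2 4411/5000
s(1.5y) = (1/(4637/5000) − 1)/(3/2) = 242/4637 ≈ 5.2189%

step 1 [0.5y] bond c/2=1/25: DF=(124241/125000 − 1/25·(0))/(1+1/25) = 9557/10000 ≈ 0.955700
step 2 [1y] zero: DF = P = 9487/10000 ≈ 0.948700
step 3 [1.5y] zero: DF = P = 4637/5000 ≈ 0.927400
step 4 [2y] swap r/2=869/37449: DF=(1 − 869/37449·(0.955700+0.948700+0.927400))/(1+869/37449) = 9131/10000 ≈ 0.913100
step 5 [2.5y] bond c/2=1/25: DF=(266821/250000 − 1/25·(0.955700+0.948700+0.927400+0.913100))/(1+1/25) = 4411/5000 ≈ 0.882200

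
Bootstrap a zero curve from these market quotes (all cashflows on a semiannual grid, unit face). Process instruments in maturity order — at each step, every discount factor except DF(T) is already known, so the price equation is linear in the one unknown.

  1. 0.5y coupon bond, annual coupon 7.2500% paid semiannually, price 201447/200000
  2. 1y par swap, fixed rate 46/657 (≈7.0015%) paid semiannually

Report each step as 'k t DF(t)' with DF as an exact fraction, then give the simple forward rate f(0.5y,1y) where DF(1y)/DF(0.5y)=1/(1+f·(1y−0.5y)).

step 1 [0.5y] bond c/2=29/800: DF=(201447/200000 − 29/800·(0))/(1+29/800) = 243/250 ≈ 0.972000
step 2 [1y] swap r/2=23/657: DF=(1 − 23/657·(0.972000))/(1+23/657) = 9333/10000 ≈ 0.933300

1 1/2 243/250
2 1 9333/10000
f(0.5y,1y) = ((243/250)/(9333/10000) − 1)/(1/2) = 86/1037 ≈ 8.2932%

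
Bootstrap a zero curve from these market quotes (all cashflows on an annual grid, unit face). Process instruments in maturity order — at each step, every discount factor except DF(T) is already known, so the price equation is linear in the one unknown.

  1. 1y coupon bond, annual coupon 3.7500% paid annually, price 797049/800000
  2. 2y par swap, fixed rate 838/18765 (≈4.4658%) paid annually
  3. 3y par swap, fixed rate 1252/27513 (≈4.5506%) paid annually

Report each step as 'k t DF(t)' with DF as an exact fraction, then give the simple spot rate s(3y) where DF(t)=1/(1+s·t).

step 1 [1y] bond c/1=3/80: DF=(797049/800000 − 3/80·(0))/(1+3/80) = 9603/10000 ≈ 0.960300
step 2 [2y] swap r/1=838/18765: DF=(1 − 838/18765·(0.960300))/(1+838/18765) = 4581/5000 ≈ 0.916200
step 3 [3y] swap r/1=1252/27513: DF=(1 − 1252/27513·(0.960300+0.916200))/(1+1252/27513) = 2187/2500 ≈ 0.874800

1 1 9603/10000
2 2 4581/5000
3 3 2187/2500
s(3y) = (1/(2187/2500) − 1)/(3) = 313/6561 ≈ 4.7706%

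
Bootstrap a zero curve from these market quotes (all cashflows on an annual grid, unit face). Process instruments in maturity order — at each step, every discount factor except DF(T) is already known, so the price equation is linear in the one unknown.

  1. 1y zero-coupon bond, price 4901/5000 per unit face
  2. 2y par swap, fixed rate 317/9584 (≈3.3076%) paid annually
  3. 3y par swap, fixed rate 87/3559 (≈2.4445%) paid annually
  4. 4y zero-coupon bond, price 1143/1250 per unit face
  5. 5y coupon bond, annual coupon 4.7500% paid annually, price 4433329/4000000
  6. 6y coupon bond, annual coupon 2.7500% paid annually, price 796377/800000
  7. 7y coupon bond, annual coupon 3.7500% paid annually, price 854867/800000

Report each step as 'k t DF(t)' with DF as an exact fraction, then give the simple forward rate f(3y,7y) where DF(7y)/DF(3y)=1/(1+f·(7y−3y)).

1 1 4901/5000
2 2 4683/5000
3 3 1163/1250
4 4 1143/1250
5 5 71/80
6 6 2111/2500
7 7 4157/5000
f(3y,7y) = ((1163/1250)/(4157/5000) − 1)/(4) = 495/16628 ≈ 2.9769%

step 1 [1y] zero: DF = P = 4901/5000 ≈ 0.980200
step 2 [2y] swap r/1=317/9584: DF=(1 − 317/9584·(0.980200))/(1+317/9584) = 4683/5000 ≈ 0.936600
step 3 [3y] swap r/1=87/3559: DF=(1 − 87/3559·(0.980200+0.936600))/(1+87/3559) = 1163/1250 ≈ 0.930400
step 4 [4y] zero: DF = P = 1143/1250 ≈ 0.914400
step 5 [5y] bond c/1=19/400: DF=(4433329/4000000 − 19/400·(0.980200+0.936600+0.930400+0.914400))/(1+19/400) = 71/80 ≈ 0.887500
step 6 [6y] bond c/1=11/400: DF=(796377/800000 − 11/400·(0.980200+0.936600+0.930400+0.914400+0.887500))/(1+11/400) = 2111/2500 ≈ 0.844400
step 7 [7y] bond c/1=3/80: DF=(854867/800000 − 3/80·(0.980200+0.936600+0.930400+0.914400+0.887500+0.844400))/(1+3/80) = 4157/5000 ≈ 0.831400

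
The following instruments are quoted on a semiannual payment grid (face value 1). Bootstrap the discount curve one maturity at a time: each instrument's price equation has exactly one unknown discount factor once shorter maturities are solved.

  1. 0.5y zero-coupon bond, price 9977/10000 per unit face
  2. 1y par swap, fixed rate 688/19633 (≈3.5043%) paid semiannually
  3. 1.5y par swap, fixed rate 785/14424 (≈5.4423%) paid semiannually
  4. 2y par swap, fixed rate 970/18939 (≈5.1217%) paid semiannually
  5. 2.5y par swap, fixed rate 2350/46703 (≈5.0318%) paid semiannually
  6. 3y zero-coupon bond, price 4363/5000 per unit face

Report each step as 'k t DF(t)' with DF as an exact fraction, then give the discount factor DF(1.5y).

step 1 [0.5y] zero: DF = P = 9977/10000 ≈ 0.997700
step 2 [1y] swap r/2=344/19633: DF=(1 − 344/19633·(0.997700))/(1+344/19633) = 1207/1250 ≈ 0.965600
step 3 [1.5y] swap r/2=785/28848: DF=(1 − 785/28848·(0.997700+0.965600))/(1+785/28848) = 1843/2000 ≈ 0.921500
step 4 [2y] swap r/2=485/18939: DF=(1 − 485/18939·(0.997700+0.965600+0.921500))/(1+485/18939) = 903/1000 ≈ 0.903000
step 5 [2.5y] swap r/2=1175/46703: DF=(1 − 1175/46703·(0.997700+0.965600+0.921500+0.903000))/(1+1175/46703) = 353/400 ≈ 0.882500
step 6 [3y] zero: DF = P = 4363/5000 ≈ 0.872600

1 1/2 9977/10000
2 1 1207/1250
3 3/2 1843/2000
4 2 903/1000
5 5/2 353/400
6 3 4363/5000
DF(1.5y) = 1843/2000 ≈ 0.921500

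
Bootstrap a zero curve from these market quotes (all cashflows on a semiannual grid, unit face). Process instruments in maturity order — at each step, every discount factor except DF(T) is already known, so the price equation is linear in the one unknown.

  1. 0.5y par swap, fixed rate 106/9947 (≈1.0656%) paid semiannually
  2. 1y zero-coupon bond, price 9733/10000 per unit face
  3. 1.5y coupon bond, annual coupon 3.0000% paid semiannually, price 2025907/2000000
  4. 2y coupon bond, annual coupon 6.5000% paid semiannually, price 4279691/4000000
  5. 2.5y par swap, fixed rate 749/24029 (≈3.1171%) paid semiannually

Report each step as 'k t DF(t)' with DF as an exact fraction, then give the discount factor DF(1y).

step 1 [0.5y] swap r/2=53/9947: DF=(1 − 53/9947·(0))/(1+53/9947) = 9947/10000 ≈ 0.994700
step 2 [1y] zero: DF = P = 9733/10000 ≈ 0.973300
step 3 [1.5y] bond c/2=3/200: DF=(2025907/2000000 − 3/200·(0.994700+0.973300))/(1+3/200) = 9689/10000 ≈ 0.968900
step 4 [2y] bond c/2=13/400: DF=(4279691/4000000 − 13/400·(0.994700+0.973300+0.968900))/(1+13/400) = 4719/5000 ≈ 0.943800
step 5 [2.5y] swap r/2=749/48058: DF=(1 − 749/48058·(0.994700+0.973300+0.968900+0.943800))/(1+749/48058) = 9251/10000 ≈ 0.925100

1 1/2 9947/10000
2 1 9733/10000
3 3/2 9689/10000
4 2 4719/5000
5 5/2 9251/10000
DF(1y) = 9733/10000 ≈ 0.973300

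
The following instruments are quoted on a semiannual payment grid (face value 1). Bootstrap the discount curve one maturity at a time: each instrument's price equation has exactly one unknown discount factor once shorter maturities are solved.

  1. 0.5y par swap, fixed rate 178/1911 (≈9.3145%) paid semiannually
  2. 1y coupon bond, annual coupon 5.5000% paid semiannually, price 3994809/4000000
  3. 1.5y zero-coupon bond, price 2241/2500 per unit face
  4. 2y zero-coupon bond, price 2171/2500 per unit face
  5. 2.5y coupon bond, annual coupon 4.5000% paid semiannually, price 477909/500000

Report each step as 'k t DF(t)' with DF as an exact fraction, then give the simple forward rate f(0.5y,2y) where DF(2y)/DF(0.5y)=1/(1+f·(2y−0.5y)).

step 1 [0.5y] swap r/2=89/1911: DF=(1 − 89/1911·(0))/(1+89/1911) = 1911/2000 ≈ 0.955500
step 2 [1y] bond c/2=11/400: DF=(3994809/4000000 − 11/400·(0.955500))/(1+11/400) = 1183/1250 ≈ 0.946400
step 3 [1.5y] zero: DF = P = 2241/2500 ≈ 0.896400
step 4 [2y] zero: DF = P = 2171/2500 ≈ 0.868400
step 5 [2.5y] bond c/2=9/400: DF=(477909/500000 − 9/400·(0.955500+0.946400+0.896400+0.868400))/(1+9/400) = 8541/10000 ≈ 0.854100

1 1/2 1911/2000
2 1 1183/1250
3 3/2 2241/2500
4 2 2171/2500
5 5/2 8541/10000
f(0.5y,2y) = ((1911/2000)/(2171/2500) − 1)/(3/2) = 67/1002 ≈ 6.6866%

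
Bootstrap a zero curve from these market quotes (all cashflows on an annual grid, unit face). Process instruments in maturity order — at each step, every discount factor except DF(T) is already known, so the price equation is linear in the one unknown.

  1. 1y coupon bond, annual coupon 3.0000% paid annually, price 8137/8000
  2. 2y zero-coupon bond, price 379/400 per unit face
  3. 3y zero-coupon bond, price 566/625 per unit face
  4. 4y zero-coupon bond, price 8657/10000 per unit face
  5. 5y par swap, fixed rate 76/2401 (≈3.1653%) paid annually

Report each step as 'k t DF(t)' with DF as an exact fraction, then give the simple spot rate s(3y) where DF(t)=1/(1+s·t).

1 1 79/80
2 2 379/400
3 3 566/625
4 4 8657/10000
5 5 2139/2500
s(3y) = (1/(566/625) − 1)/(3) = 59/1698 ≈ 3.4747%

step 1 [1y] bond c/1=3/100: DF=(8137/8000 − 3/100·(0))/(1+3/100) = 79/80 ≈ 0.987500
step 2 [2y] zero: DF = P = 379/400 ≈ 0.947500
step 3 [3y] zero: DF = P = 566/625 ≈ 0.905600
step 4 [4y] zero: DF = P = 8657/10000 ≈ 0.865700
step 5 [5y] swap r/1=76/2401: DF=(1 − 76/2401·(0.987500+0.947500+0.905600+0.865700))/(1+76/2401) = 2139/2500 ≈ 0.855600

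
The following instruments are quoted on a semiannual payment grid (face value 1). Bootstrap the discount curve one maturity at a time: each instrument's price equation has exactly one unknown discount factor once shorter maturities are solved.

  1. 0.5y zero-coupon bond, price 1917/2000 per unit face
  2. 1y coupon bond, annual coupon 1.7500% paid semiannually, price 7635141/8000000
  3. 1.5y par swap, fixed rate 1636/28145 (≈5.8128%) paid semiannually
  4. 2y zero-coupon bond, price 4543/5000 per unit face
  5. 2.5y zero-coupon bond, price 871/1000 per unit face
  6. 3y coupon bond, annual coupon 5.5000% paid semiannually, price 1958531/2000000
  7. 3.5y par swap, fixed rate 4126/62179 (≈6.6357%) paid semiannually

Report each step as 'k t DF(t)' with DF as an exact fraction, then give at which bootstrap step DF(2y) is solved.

step 1 [0.5y] zero: DF = P = 1917/2000 ≈ 0.958500
step 2 [1y] bond c/2=7/800: DF=(7635141/8000000 − 7/800·(0.958500))/(1+7/800) = 4689/5000 ≈ 0.937800
step 3 [1.5y] swap r/2=818/28145: DF=(1 − 818/28145·(0.958500+0.937800))/(1+818/28145) = 4591/5000 ≈ 0.918200
step 4 [2y] zero: DF = P = 4543/5000 ≈ 0.908600
step 5 [2.5y] zero: DF = P = 871/1000 ≈ 0.871000
step 6 [3y] bond c/2=11/400: DF=(1958531/2000000 − 11/400·(0.958500+0.937800+0.918200+0.908600+0.871000))/(1+11/400) = 8301/10000 ≈ 0.830100
step 7 [3.5y] swap r/2=2063/62179: DF=(1 − 2063/62179·(0.958500+0.937800+0.918200+0.908600+0.871000+0.830100))/(1+2063/62179) = 7937/10000 ≈ 0.793700

1 1/2 1917/2000
2 1 4689/5000
3 3/2 4591/5000
4 2 4543/5000
5 5/2 871/1000
6 3 8301/10000
7 7/2 7937/10000
DF(2y) is solved at step 4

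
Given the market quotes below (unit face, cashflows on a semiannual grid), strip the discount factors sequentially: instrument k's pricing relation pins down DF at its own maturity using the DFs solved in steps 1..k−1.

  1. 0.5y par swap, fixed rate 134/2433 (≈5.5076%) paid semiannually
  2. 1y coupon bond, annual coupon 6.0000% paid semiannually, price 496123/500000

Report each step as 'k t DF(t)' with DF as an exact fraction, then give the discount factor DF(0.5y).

1 1/2 2433/2500
2 1 187/200
DF(0.5y) = 2433/2500 ≈ 0.973200

step 1 [0.5y] swap r/2=67/2433: DF=(1 − 67/2433·(0))/(1+67/2433) = 2433/2500 ≈ 0.973200
step 2 [1y] bond c/2=3/100: DF=(496123/500000 − 3/100·(0.973200))/(1+3/100) = 187/200 ≈ 0.935000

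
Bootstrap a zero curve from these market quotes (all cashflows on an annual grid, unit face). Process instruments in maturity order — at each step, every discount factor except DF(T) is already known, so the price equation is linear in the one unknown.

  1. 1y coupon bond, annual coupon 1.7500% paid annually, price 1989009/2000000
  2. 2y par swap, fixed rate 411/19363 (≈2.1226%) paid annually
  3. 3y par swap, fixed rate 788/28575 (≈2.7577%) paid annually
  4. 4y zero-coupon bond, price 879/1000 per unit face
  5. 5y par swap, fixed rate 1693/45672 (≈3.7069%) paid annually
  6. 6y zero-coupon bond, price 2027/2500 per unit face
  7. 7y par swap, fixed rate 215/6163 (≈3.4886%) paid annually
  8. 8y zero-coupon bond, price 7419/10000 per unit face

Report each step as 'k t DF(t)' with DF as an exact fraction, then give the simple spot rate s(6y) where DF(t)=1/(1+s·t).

1 1 4887/5000
2 2 9589/10000
3 3 2303/2500
4 4 879/1000
5 5 8307/10000
6 6 2027/2500
7 7 157/200
8 8 7419/10000
s(6y) = (1/(2027/2500) − 1)/(6) = 473/12162 ≈ 3.8892%

step 1 [1y] bond c/1=7/400: DF=(1989009/2000000 − 7/400·(0))/(1+7/400) = 4887/5000 ≈ 0.977400
step 2 [2y] swap r/1=411/19363: DF=(1 − 411/19363·(0.977400))/(1+411/19363) = 9589/10000 ≈ 0.958900
step 3 [3y] swap r/1=788/28575: DF=(1 − 788/28575·(0.977400+0.958900))/(1+788/28575) = 2303/2500 ≈ 0.921200
step 4 [4y] zero: DF = P = 879/1000 ≈ 0.879000
step 5 [5y] swap r/1=1693/45672: DF=(1 − 1693/45672·(0.977400+0.958900+0.921200+0.879000))/(1+1693/45672) = 8307/10000 ≈ 0.830700
step 6 [6y] zero: DF = P = 2027/2500 ≈ 0.810800
step 7 [7y] swap r/1=215/6163: DF=(1 − 215/6163·(0.977400+0.958900+0.921200+0.879000+0.830700+0.810800))/(1+215/6163) = 157/200 ≈ 0.785000
step 8 [8y] zero: DF = P = 7419/10000 ≈ 0.741900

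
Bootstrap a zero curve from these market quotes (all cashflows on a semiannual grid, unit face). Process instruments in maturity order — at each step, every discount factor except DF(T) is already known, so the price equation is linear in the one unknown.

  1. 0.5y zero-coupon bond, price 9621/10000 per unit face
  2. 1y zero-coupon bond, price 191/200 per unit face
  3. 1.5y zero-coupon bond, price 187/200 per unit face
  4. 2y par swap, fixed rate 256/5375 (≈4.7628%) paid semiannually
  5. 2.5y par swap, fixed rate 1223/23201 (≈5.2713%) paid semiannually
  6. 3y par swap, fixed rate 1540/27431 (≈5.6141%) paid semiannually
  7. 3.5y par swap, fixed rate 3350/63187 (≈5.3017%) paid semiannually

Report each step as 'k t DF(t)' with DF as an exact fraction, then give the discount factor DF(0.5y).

step 1 [0.5y] zero: DF = P = 9621/10000 ≈ 0.962100
step 2 [1y] zero: DF = P = 191/200 ≈ 0.955000
step 3 [1.5y] zero: DF = P = 187/200 ≈ 0.935000
step 4 [2y] swap r/2=128/5375: DF=(1 − 128/5375·(0.962100+0.955000+0.935000))/(1+128/5375) = 569/625 ≈ 0.910400
step 5 [2.5y] swap r/2=1223/46402: DF=(1 − 1223/46402·(0.962100+0.955000+0.935000+0.910400))/(1+1223/46402) = 8777/10000 ≈ 0.877700
step 6 [3y] swap r/2=770/27431: DF=(1 − 770/27431·(0.962100+0.955000+0.935000+0.910400+0.877700))/(1+770/27431) = 423/500 ≈ 0.846000
step 7 [3.5y] swap r/2=1675/63187: DF=(1 − 1675/63187·(0.962100+0.955000+0.935000+0.910400+0.877700+0.846000))/(1+1675/63187) = 333/400 ≈ 0.832500

1 1/2 9621/10000
2 1 191/200
3 3/2 187/200
4 2 569/625
5 5/2 8777/10000
6 3 423/500
7 7/2 333/400
DF(0.5y) = 9621/10000 ≈ 0.962100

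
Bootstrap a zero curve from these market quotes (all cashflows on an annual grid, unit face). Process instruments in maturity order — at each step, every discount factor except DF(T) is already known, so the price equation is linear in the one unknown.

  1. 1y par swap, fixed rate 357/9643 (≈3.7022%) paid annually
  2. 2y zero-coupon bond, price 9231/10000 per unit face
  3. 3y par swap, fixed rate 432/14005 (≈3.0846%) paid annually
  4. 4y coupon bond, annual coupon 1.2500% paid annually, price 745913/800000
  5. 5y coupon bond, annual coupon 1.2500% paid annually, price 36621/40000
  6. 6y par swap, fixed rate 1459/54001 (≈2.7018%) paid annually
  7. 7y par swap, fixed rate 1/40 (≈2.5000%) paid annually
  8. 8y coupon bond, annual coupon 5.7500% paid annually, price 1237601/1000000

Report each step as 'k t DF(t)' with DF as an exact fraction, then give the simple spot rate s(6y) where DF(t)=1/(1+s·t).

step 1 [1y] swap r/1=357/9643: DF=(1 − 357/9643·(0))/(1+357/9643) = 9643/10000 ≈ 0.964300
step 2 [2y] zero: DF = P = 9231/10000 ≈ 0.923100
step 3 [3y] swap r/1=432/14005: DF=(1 − 432/14005·(0.964300+0.923100))/(1+432/14005) = 571/625 ≈ 0.913600
step 4 [4y] bond c/1=1/80: DF=(745913/800000 − 1/80·(0.964300+0.923100+0.913600))/(1+1/80) = 8863/10000 ≈ 0.886300
step 5 [5y] bond c/1=1/80: DF=(36621/40000 − 1/80·(0.964300+0.923100+0.913600+0.886300))/(1+1/80) = 8587/10000 ≈ 0.858700
step 6 [6y] swap r/1=1459/54001: DF=(1 − 1459/54001·(0.964300+0.923100+0.913600+0.886300+0.858700))/(1+1459/54001) = 8541/10000 ≈ 0.854100
step 7 [7y] swap r/1=1/40: DF=(1 − 1/40·(0.964300+0.923100+0.913600+0.886300+0.858700+0.854100))/(1+1/40) = 8439/10000 ≈ 0.843900
step 8 [8y] bond c/1=23/400: DF=(1237601/1000000 − 23/400·(0.964300+0.923100+0.913600+0.886300+0.858700+0.854100+0.843900))/(1+23/400) = 2077/2500 ≈ 0.830800

1 1 9643/10000
2 2 9231/10000
3 3 571/625
4 4 8863/10000
5 5 8587/10000
6 6 8541/10000
7 7 8439/10000
8 8 2077/2500
s(6y) = (1/(8541/10000) − 1)/(6) = 1459/51246 ≈ 2.8471%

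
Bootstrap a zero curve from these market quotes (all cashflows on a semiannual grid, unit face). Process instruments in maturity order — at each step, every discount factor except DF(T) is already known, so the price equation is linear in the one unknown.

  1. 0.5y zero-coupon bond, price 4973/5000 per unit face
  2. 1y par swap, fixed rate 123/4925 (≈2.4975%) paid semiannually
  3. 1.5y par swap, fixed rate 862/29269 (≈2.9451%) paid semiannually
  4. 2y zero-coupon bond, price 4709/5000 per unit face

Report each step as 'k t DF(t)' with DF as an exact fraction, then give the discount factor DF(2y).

1 1/2 4973/5000
2 1 4877/5000
3 3/2 9569/10000
4 2 4709/5000
DF(2y) = 4709/5000 ≈ 0.941800

step 1 [0.5y] zero: DF = P = 4973/5000 ≈ 0.994600
step 2 [1y] swap r/2=123/9850: DF=(1 − 123/9850·(0.994600))/(1+123/9850) = 4877/5000 ≈ 0.975400
step 3 [1.5y] swap r/2=431/29269: DF=(1 − 431/29269·(0.994600+0.975400))/(1+431/29269) = 9569/10000 ≈ 0.956900
step 4 [2y] zero: DF = P = 4709/5000 ≈ 0.941800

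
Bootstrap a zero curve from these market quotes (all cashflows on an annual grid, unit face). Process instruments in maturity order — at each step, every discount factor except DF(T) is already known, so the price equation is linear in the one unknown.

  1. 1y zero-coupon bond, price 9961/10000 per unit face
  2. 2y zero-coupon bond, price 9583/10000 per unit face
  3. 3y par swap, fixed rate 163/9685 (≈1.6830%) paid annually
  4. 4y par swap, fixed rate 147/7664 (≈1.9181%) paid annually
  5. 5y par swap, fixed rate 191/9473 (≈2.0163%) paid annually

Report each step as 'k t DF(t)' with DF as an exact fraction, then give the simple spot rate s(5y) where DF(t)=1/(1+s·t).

step 1 [1y] zero: DF = P = 9961/10000 ≈ 0.996100
step 2 [2y] zero: DF = P = 9583/10000 ≈ 0.958300
step 3 [3y] swap r/1=163/9685: DF=(1 − 163/9685·(0.996100+0.958300))/(1+163/9685) = 9511/10000 ≈ 0.951100
step 4 [4y] swap r/1=147/7664: DF=(1 − 147/7664·(0.996100+0.958300+0.951100))/(1+147/7664) = 1853/2000 ≈ 0.926500
step 5 [5y] swap r/1=191/9473: DF=(1 − 191/9473·(0.996100+0.958300+0.951100+0.926500))/(1+191/9473) = 1809/2000 ≈ 0.904500

1 1 9961/10000
2 2 9583/10000
3 3 9511/10000
4 4 1853/2000
5 5 1809/2000
s(5y) = (1/(1809/2000) − 1)/(5) = 191/9045 ≈ 2.1117%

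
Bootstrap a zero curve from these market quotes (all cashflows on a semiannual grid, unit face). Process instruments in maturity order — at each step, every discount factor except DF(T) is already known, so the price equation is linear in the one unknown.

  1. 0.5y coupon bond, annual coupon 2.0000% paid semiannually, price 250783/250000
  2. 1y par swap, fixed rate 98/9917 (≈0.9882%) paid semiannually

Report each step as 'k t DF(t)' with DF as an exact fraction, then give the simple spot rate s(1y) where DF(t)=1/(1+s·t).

1 1/2 2483/2500
2 1 4951/5000
s(1y) = (1/(4951/5000) − 1)/(1) = 49/4951 ≈ 0.9897%

step 1 [0.5y] bond c/2=1/100: DF=(250783/250000 − 1/100·(0))/(1+1/100) = 2483/2500 ≈ 0.993200
step 2 [1y] swap r/2=49/9917: DF=(1 − 49/9917·(0.993200))/(1+49/9917) = 4951/5000 ≈ 0.990200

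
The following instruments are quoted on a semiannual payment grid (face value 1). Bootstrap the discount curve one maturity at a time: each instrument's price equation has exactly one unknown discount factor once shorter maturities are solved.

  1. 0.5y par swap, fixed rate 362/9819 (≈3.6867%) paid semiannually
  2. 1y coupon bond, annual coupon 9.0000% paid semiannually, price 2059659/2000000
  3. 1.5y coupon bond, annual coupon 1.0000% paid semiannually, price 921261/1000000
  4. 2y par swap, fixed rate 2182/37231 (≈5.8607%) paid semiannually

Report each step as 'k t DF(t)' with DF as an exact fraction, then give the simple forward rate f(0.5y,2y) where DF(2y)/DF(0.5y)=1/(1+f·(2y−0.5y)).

step 1 [0.5y] swap r/2=181/9819: DF=(1 − 181/9819·(0))/(1+181/9819) = 9819/10000 ≈ 0.981900
step 2 [1y] bond c/2=9/200: DF=(2059659/2000000 − 9/200·(0.981900))/(1+9/200) = 1179/1250 ≈ 0.943200
step 3 [1.5y] bond c/2=1/200: DF=(921261/1000000 − 1/200·(0.981900+0.943200))/(1+1/200) = 9071/10000 ≈ 0.907100
step 4 [2y] swap r/2=1091/37231: DF=(1 − 1091/37231·(0.981900+0.943200+0.907100))/(1+1091/37231) = 8909/10000 ≈ 0.890900

1 1/2 9819/10000
2 1 1179/1250
3 3/2 9071/10000
4 2 8909/10000
f(0.5y,2y) = ((9819/10000)/(8909/10000) − 1)/(3/2) = 1820/26727 ≈ 6.8096%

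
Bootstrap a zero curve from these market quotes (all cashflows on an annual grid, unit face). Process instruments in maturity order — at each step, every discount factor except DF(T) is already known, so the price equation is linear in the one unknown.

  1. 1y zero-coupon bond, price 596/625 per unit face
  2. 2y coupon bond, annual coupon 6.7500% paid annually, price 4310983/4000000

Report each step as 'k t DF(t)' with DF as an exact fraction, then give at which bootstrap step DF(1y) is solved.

step 1 [1y] zero: DF = P = 596/625 ≈ 0.953600
step 2 [2y] bond c/1=27/400: DF=(4310983/4000000 − 27/400·(0.953600))/(1+27/400) = 9493/10000 ≈ 0.949300

1 1 596/625
2 2 9493/10000
DF(1y) is solved at step 1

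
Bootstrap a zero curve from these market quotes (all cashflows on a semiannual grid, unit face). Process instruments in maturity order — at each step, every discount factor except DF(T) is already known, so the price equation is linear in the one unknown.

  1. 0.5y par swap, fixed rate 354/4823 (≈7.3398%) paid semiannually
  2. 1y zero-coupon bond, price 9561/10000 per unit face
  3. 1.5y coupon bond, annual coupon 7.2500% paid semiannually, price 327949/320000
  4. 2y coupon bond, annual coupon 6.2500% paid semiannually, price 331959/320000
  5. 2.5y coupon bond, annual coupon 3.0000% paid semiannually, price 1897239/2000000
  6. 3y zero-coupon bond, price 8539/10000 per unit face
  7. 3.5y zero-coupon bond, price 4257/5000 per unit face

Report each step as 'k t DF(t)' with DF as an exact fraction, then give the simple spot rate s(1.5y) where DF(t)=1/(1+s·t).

step 1 [0.5y] swap r/2=177/4823: DF=(1 − 177/4823·(0))/(1+177/4823) = 4823/5000 ≈ 0.964600
step 2 [1y] zero: DF = P = 9561/10000 ≈ 0.956100
step 3 [1.5y] bond c/2=29/800: DF=(327949/320000 − 29/800·(0.964600+0.956100))/(1+29/800) = 4609/5000 ≈ 0.921800
step 4 [2y] bond c/2=1/32: DF=(331959/320000 − 1/32·(0.964600+0.956100+0.921800))/(1+1/32) = 4599/5000 ≈ 0.919800
step 5 [2.5y] bond c/2=3/200: DF=(1897239/2000000 − 3/200·(0.964600+0.956100+0.921800+0.919800))/(1+3/200) = 879/1000 ≈ 0.879000
step 6 [3y] zero: DF = P = 8539/10000 ≈ 0.853900
step 7 [3.5y] zero: DF = P = 4257/5000 ≈ 0.851400

1 1/2 4823/5000
2 1 9561/10000
3 3/2 4609/5000
4 2 4599/5000
5 5/2 879/1000
6 3 8539/10000
7 7/2 4257/5000
s(1.5y) = (1/(4609/5000) − 1)/(3/2) = 782/13827 ≈ 5.6556%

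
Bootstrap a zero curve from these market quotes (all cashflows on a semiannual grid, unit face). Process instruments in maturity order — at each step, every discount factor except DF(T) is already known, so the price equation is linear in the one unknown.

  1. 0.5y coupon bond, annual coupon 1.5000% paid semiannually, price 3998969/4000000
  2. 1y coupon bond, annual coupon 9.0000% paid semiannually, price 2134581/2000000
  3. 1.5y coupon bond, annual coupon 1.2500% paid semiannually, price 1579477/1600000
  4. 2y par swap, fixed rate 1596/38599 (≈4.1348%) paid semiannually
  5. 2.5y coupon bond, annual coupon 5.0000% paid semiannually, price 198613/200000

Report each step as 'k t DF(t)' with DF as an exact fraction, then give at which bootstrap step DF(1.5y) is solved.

step 1 [0.5y] bond c/2=3/400: DF=(3998969/4000000 − 3/400·(0))/(1+3/400) = 9923/10000 ≈ 0.992300
step 2 [1y] bond c/2=9/200: DF=(2134581/2000000 − 9/200·(0.992300))/(1+9/200) = 4893/5000 ≈ 0.978600
step 3 [1.5y] bond c/2=1/160: DF=(1579477/1600000 − 1/160·(0.992300+0.978600))/(1+1/160) = 1211/1250 ≈ 0.968800
step 4 [2y] swap r/2=798/38599: DF=(1 − 798/38599·(0.992300+0.978600+0.968800))/(1+798/38599) = 4601/5000 ≈ 0.920200
step 5 [2.5y] bond c/2=1/40: DF=(198613/200000 − 1/40·(0.992300+0.978600+0.968800+0.920200))/(1+1/40) = 8747/10000 ≈ 0.874700

1 1/2 9923/10000
2 1 4893/5000
3 3/2 1211/1250
4 2 4601/5000
5 5/2 8747/10000
DF(1.5y) is solved at step 3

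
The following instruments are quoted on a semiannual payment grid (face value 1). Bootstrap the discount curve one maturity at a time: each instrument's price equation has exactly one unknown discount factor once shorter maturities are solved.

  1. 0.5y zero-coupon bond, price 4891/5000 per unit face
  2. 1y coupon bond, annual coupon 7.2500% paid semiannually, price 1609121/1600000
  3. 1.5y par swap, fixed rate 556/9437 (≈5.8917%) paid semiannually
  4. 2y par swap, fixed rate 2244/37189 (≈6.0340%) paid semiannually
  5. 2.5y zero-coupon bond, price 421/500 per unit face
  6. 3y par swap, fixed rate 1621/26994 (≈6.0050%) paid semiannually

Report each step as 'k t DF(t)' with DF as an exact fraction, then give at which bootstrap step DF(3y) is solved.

1 1/2 4891/5000
2 1 9363/10000
3 3/2 4583/5000
4 2 4439/5000
5 5/2 421/500
6 3 8379/10000
DF(3y) is solved at step 6

step 1 [0.5y] zero: DF = P = 4891/5000 ≈ 0.978200
step 2 [1y] bond c/2=29/800: DF=(1609121/1600000 − 29/800·(0.978200))/(1+29/800) = 9363/10000 ≈ 0.936300
step 3 [1.5y] swap r/2=278/9437: DF=(1 − 278/9437·(0.978200+0.936300))/(1+278/9437) = 4583/5000 ≈ 0.916600
step 4 [2y] swap r/2=1122/37189: DF=(1 − 1122/37189·(0.978200+0.936300+0.916600))/(1+1122/37189) = 4439/5000 ≈ 0.887800
step 5 [2.5y] zero: DF = P = 421/500 ≈ 0.842000
step 6 [3y] swap r/2=1621/53988: DF=(1 − 1621/53988·(0.978200+0.936300+0.916600+0.887800+0.842000))/(1+1621/53988) = 8379/10000 ≈ 0.837900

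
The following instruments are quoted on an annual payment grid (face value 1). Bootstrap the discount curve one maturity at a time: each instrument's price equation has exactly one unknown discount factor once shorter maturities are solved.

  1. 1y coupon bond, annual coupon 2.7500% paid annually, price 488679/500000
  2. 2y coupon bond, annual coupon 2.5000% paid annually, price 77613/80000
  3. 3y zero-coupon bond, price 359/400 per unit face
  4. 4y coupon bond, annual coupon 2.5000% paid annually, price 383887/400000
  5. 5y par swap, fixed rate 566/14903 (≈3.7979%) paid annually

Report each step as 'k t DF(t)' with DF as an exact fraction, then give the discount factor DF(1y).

step 1 [1y] bond c/1=11/400: DF=(488679/500000 − 11/400·(0))/(1+11/400) = 1189/1250 ≈ 0.951200
step 2 [2y] bond c/1=1/40: DF=(77613/80000 − 1/40·(0.951200))/(1+1/40) = 9233/10000 ≈ 0.923300
step 3 [3y] zero: DF = P = 359/400 ≈ 0.897500
step 4 [4y] bond c/1=1/40: DF=(383887/400000 − 1/40·(0.951200+0.923300+0.897500))/(1+1/40) = 8687/10000 ≈ 0.868700
step 5 [5y] swap r/1=566/14903: DF=(1 − 566/14903·(0.951200+0.923300+0.897500+0.868700))/(1+566/14903) = 4151/5000 ≈ 0.830200

1 1 1189/1250
2 2 9233/10000
3 3 359/400
4 4 8687/10000
5 5 4151/5000
DF(1y) = 1189/1250 ≈ 0.951200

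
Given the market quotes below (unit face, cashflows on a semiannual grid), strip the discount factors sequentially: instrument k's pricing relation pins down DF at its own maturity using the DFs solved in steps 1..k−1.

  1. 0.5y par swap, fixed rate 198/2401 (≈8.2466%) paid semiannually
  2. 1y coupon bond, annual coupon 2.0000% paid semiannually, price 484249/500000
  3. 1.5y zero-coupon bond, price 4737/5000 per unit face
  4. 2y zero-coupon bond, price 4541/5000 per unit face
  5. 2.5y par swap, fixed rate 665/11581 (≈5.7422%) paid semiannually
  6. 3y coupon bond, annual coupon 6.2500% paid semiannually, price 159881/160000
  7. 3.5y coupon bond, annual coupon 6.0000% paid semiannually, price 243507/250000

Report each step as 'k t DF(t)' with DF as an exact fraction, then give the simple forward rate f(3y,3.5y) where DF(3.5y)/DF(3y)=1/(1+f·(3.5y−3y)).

step 1 [0.5y] swap r/2=99/2401: DF=(1 − 99/2401·(0))/(1+99/2401) = 2401/2500 ≈ 0.960400
step 2 [1y] bond c/2=1/100: DF=(484249/500000 − 1/100·(0.960400))/(1+1/100) = 4747/5000 ≈ 0.949400
step 3 [1.5y] zero: DF = P = 4737/5000 ≈ 0.947400
step 4 [2y] zero: DF = P = 4541/5000 ≈ 0.908200
step 5 [2.5y] swap r/2=665/23162: DF=(1 − 665/23162·(0.960400+0.949400+0.947400+0.908200))/(1+665/23162) = 867/1000 ≈ 0.867000
step 6 [3y] bond c/2=1/32: DF=(159881/160000 − 1/32·(0.960400+0.949400+0.947400+0.908200+0.867000))/(1+1/32) = 4143/5000 ≈ 0.828600
step 7 [3.5y] bond c/2=3/100: DF=(243507/250000 − 3/100·(0.960400+0.949400+0.947400+0.908200+0.867000+0.828600))/(1+3/100) = 3933/5000 ≈ 0.786600

1 1/2 2401/2500
2 1 4747/5000
3 3/2 4737/5000
4 2 4541/5000
5 5/2 867/1000
6 3 4143/5000
7 7/2 3933/5000
f(3y,3.5y) = ((4143/5000)/(3933/5000) − 1)/(1/2) = 140/1311 ≈ 10.6789%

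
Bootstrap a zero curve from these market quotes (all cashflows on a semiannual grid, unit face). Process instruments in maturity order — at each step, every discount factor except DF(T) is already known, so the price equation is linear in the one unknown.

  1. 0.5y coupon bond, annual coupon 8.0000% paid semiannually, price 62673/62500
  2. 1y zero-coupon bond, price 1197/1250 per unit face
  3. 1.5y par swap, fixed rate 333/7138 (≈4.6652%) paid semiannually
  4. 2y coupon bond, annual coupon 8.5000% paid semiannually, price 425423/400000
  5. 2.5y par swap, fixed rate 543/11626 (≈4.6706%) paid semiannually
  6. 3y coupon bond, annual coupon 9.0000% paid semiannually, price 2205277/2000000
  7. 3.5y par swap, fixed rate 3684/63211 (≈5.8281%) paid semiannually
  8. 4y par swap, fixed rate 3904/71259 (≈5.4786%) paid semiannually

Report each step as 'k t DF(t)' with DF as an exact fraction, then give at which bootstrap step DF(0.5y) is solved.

1 1/2 4821/5000
2 1 1197/1250
3 3/2 4667/5000
4 2 4519/5000
5 5/2 4457/5000
6 3 8549/10000
7 7/2 4079/5000
8 4 503/625
DF(0.5y) is solved at step 1

step 1 [0.5y] bond c/2=1/25: DF=(62673/62500 − 1/25·(0))/(1+1/25) = 4821/5000 ≈ 0.964200
step 2 [1y] zero: DF = P = 1197/1250 ≈ 0.957600
step 3 [1.5y] swap r/2=333/14276: DF=(1 − 333/14276·(0.964200+0.957600))/(1+333/14276) = 4667/5000 ≈ 0.933400
step 4 [2y] bond c/2=17/400: DF=(425423/400000 − 17/400·(0.964200+0.957600+0.933400))/(1+17/400) = 4519/5000 ≈ 0.903800
step 5 [2.5y] swap r/2=543/23252: DF=(1 − 543/23252·(0.964200+0.957600+0.933400+0.903800))/(1+543/23252) = 4457/5000 ≈ 0.891400
step 6 [3y] bond c/2=9/200: DF=(2205277/2000000 − 9/200·(0.964200+0.957600+0.933400+0.903800+0.891400))/(1+9/200) = 8549/10000 ≈ 0.854900
step 7 [3.5y] swap r/2=1842/63211: DF=(1 − 1842/63211·(0.964200+0.957600+0.933400+0.903800+0.891400+0.854900))/(1+1842/63211) = 4079/5000 ≈ 0.815800
step 8 [4y] swap r/2=1952/71259: DF=(1 − 1952/71259·(0.964200+0.957600+0.933400+0.903800+0.891400+0.854900+0.815800))/(1+1952/71259) = 503/625 ≈ 0.804800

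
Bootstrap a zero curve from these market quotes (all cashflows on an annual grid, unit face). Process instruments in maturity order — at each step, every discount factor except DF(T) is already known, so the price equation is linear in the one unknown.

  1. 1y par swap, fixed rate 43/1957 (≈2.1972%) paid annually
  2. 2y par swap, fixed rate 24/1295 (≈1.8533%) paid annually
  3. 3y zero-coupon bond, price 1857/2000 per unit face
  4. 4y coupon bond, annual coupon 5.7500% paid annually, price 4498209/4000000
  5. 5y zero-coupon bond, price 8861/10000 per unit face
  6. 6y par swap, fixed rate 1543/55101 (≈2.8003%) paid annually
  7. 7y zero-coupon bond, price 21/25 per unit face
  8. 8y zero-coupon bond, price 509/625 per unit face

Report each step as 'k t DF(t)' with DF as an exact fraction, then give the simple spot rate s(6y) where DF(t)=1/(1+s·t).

step 1 [1y] swap r/1=43/1957: DF=(1 − 43/1957·(0))/(1+43/1957) = 1957/2000 ≈ 0.978500
step 2 [2y] swap r/1=24/1295: DF=(1 − 24/1295·(0.978500))/(1+24/1295) = 241/250 ≈ 0.964000
step 3 [3y] zero: DF = P = 1857/2000 ≈ 0.928500
step 4 [4y] bond c/1=23/400: DF=(4498209/4000000 − 23/400·(0.978500+0.964000+0.928500))/(1+23/400) = 9073/10000 ≈ 0.907300
step 5 [5y] zero: DF = P = 8861/10000 ≈ 0.886100
step 6 [6y] swap r/1=1543/55101: DF=(1 − 1543/55101·(0.978500+0.964000+0.928500+0.907300+0.886100))/(1+1543/55101) = 8457/10000 ≈ 0.845700
step 7 [7y] zero: DF = P = 21/25 ≈ 0.840000
step 8 [8y] zero: DF = P = 509/625 ≈ 0.814400

1 1 1957/2000
2 2 241/250
3 3 1857/2000
4 4 9073/10000
5 5 8861/10000
6 6 8457/10000
7 7 21/25
8 8 509/625
s(6y) = (1/(8457/10000) − 1)/(6) = 1543/50742 ≈ 3.0409%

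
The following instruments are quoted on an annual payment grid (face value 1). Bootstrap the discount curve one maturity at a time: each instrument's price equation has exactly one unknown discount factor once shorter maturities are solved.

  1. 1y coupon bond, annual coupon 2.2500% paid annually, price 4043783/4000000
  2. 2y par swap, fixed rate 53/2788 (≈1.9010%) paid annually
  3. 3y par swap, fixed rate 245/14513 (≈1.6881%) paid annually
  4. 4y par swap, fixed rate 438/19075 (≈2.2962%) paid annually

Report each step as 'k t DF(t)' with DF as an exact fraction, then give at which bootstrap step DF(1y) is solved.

1 1 9887/10000
2 2 9629/10000
3 3 951/1000
4 4 2281/2500
DF(1y) is solved at step 1

step 1 [1y] bond c/1=9/400: DF=(4043783/4000000 − 9/400·(0))/(1+9/400) = 9887/10000 ≈ 0.988700
step 2 [2y] swap r/1=53/2788: DF=(1 − 53/2788·(0.988700))/(1+53/2788) = 9629/10000 ≈ 0.962900
step 3 [3y] swap r/1=245/14513: DF=(1 − 245/14513·(0.988700+0.962900))/(1+245/14513) = 951/1000 ≈ 0.951000
step 4 [4y] swap r/1=438/19075: DF=(1 − 438/19075·(0.988700+0.962900+0.951000))/(1+438/19075) = 2281/2500 ≈ 0.912400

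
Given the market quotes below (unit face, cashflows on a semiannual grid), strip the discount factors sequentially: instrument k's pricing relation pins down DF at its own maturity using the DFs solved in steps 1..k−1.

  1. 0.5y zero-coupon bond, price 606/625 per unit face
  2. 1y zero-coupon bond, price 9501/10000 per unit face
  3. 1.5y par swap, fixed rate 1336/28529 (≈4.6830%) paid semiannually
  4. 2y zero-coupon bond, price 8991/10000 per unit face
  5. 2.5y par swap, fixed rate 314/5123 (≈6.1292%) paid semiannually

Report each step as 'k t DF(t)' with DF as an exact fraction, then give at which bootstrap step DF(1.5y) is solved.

step 1 [0.5y] zero: DF = P = 606/625 ≈ 0.969600
step 2 [1y] zero: DF = P = 9501/10000 ≈ 0.950100
step 3 [1.5y] swap r/2=668/28529: DF=(1 − 668/28529·(0.969600+0.950100))/(1+668/28529) = 2333/2500 ≈ 0.933200
step 4 [2y] zero: DF = P = 8991/10000 ≈ 0.899100
step 5 [2.5y] swap r/2=157/5123: DF=(1 − 157/5123·(0.969600+0.950100+0.933200+0.899100))/(1+157/5123) = 8587/10000 ≈ 0.858700

1 1/2 606/625
2 1 9501/10000
3 3/2 2333/2500
4 2 8991/10000
5 5/2 8587/10000
DF(1.5y) is solved at step 3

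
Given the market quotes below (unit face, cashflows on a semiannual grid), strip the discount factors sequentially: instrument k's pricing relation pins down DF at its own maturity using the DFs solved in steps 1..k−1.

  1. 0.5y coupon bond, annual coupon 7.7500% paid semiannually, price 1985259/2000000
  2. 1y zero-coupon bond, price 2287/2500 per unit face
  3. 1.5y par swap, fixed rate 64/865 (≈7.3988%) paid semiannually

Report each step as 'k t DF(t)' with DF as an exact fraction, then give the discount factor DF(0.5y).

1 1/2 2389/2500
2 1 2287/2500
3 3/2 561/625
DF(0.5y) = 2389/2500 ≈ 0.955600

step 1 [0.5y] bond c/2=31/800: DF=(1985259/2000000 − 31/800·(0))/(1+31/800) = 2389/2500 ≈ 0.955600
step 2 [1y] zero: DF = P = 2287/2500 ≈ 0.914800
step 3 [1.5y] swap r/2=32/865: DF=(1 − 32/865·(0.955600+0.914800))/(1+32/865) = 561/625 ≈ 0.897600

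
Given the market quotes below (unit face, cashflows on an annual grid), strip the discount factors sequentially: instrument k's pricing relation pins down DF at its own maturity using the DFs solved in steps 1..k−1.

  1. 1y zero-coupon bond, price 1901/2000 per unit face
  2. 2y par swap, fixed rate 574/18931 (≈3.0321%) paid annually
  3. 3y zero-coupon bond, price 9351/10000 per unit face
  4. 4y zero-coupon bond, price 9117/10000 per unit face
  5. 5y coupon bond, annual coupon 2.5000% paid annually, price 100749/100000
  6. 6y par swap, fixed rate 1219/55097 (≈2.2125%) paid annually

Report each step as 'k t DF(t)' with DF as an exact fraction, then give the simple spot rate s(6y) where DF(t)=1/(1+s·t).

step 1 [1y] zero: DF = P = 1901/2000 ≈ 0.950500
step 2 [2y] swap r/1=574/18931: DF=(1 − 574/18931·(0.950500))/(1+574/18931) = 4713/5000 ≈ 0.942600
step 3 [3y] zero: DF = P = 9351/10000 ≈ 0.935100
step 4 [4y] zero: DF = P = 9117/10000 ≈ 0.911700
step 5 [5y] bond c/1=1/40: DF=(100749/100000 − 1/40·(0.950500+0.942600+0.935100+0.911700))/(1+1/40) = 8917/10000 ≈ 0.891700
step 6 [6y] swap r/1=1219/55097: DF=(1 − 1219/55097·(0.950500+0.942600+0.935100+0.911700+0.891700))/(1+1219/55097) = 8781/10000 ≈ 0.878100

1 1 1901/2000
2 2 4713/5000
3 3 9351/10000
4 4 9117/10000
5 5 8917/10000
6 6 8781/10000
s(6y) = (1/(8781/10000) − 1)/(6) = 1219/52686 ≈ 2.3137%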